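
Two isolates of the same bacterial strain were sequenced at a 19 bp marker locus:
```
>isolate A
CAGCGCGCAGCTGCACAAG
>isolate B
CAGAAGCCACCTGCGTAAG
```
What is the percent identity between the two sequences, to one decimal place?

63.2%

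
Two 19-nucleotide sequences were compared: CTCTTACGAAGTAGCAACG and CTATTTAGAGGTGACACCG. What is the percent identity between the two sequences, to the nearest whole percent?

Mismatches at positions 3, 6, 7, 10, 13, 14, 17 (1-based): 7 of 19.
Identical positions: 12/19 = 63.16% → 63%.

63%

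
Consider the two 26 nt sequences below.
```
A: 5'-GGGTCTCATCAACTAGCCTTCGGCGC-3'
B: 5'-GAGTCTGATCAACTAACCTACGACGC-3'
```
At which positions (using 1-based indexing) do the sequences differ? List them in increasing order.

Differences at position 2 (G→A), position 7 (C→G), position 16 (G→A), position 20 (T→A), position 23 (G→A).

2, 7, 16, 20, 23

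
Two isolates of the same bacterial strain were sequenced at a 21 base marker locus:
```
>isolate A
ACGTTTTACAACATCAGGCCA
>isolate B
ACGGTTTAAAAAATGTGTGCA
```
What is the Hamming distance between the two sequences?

Mismatches (1-based): base 4: T→G; base 9: C→A; base 12: C→A; base 15: C→G; base 16: A→T; base 18: G→T; base 19: C→G.

7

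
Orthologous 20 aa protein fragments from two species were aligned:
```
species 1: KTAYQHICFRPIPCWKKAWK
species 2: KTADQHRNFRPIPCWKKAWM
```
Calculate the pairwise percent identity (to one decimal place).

4 positions differ (4, 7, 8, 20), so 16 of 20 match: 16/20 = 80%.

80.0%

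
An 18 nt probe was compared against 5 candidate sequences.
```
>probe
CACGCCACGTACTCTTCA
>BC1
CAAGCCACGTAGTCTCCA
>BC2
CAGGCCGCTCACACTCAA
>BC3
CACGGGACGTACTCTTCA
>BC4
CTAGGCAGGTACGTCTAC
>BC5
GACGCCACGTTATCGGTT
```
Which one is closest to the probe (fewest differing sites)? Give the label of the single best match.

BC3

BC1 differs at 3 sites; BC2 differs at 7 sites; BC3 differs at 2 sites; BC4 differs at 9 sites; BC5 differs at 7 sites. The closest is BC3.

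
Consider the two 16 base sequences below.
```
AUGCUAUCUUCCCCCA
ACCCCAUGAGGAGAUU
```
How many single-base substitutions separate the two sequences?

12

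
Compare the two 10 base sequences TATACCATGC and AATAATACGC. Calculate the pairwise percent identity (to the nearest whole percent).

4 positions differ (1, 5, 6, 8), so 6 of 10 match: 6/10 = 60%.

60%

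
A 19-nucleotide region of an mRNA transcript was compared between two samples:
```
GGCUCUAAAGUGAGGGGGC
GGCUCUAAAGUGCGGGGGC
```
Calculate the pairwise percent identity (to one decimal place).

94.7%

1 position differs (13), so 18 of 19 match: 18/19 = 94.74%.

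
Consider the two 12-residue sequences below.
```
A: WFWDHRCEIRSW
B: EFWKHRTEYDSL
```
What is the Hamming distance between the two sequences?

Mismatches (1-based): position 1: W→E; position 4: D→K; position 7: C→T; position 9: I→Y; position 10: R→D; position 12: W→L.

6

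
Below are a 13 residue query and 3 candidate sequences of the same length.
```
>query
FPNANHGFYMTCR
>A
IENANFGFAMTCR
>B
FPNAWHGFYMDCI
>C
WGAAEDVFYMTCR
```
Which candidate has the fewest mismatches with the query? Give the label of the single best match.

B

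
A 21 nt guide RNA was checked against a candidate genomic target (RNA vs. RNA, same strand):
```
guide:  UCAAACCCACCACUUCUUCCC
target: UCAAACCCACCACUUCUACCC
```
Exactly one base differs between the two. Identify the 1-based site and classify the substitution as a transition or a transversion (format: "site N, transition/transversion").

The sequences differ only at site 18: U→A (pyrimidine→purine), a transversion.

site 18, transversion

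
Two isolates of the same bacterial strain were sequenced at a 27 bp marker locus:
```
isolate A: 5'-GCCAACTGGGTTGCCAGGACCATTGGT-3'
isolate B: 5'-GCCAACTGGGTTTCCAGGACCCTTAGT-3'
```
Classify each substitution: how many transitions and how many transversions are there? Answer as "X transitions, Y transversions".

Transitions (purine↔purine or pyrimidine↔pyrimidine): 25 G→A.
Transversions (purine↔pyrimidine): 13 G→T, 22 A→C.

1 transition, 2 transversions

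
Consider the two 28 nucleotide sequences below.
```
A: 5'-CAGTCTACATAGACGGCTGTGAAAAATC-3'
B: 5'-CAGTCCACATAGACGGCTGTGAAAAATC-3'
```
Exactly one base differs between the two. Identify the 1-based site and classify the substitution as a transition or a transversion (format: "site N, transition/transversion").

The sequences differ only at site 6: T→C (pyrimidine→pyrimidine), a transition.

site 6, transition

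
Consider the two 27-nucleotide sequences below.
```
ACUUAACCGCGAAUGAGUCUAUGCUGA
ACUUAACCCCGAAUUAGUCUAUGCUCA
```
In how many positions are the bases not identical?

3

Mismatches (1-based): position 9: G→C; position 15: G→U; position 26: G→C.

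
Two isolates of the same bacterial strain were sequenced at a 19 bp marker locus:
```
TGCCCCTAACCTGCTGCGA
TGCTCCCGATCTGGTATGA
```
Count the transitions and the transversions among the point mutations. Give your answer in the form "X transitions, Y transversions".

6 transitions, 1 transversion

Transitions (purine↔purine or pyrimidine↔pyrimidine): 4 C→T, 7 T→C, 8 A→G, 10 C→T, 16 G→A, 17 C→T.
Transversions (purine↔pyrimidine): 14 C→G.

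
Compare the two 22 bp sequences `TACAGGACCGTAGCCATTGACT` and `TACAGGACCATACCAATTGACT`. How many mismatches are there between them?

3

Mismatches (1-based): position 10: G→A; position 13: G→C; position 15: C→A.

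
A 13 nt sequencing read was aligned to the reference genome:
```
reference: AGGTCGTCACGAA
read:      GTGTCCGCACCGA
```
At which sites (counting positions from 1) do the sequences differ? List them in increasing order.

1, 2, 6, 7, 11, 12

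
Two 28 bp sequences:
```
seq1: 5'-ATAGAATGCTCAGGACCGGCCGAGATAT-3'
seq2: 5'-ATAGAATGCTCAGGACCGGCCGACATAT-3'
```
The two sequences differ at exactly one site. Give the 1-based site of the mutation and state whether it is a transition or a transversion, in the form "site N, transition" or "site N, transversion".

Site 24 changes G→C. G is a purine and C is a pyrimidine, so this is a transversion.

site 24, transversion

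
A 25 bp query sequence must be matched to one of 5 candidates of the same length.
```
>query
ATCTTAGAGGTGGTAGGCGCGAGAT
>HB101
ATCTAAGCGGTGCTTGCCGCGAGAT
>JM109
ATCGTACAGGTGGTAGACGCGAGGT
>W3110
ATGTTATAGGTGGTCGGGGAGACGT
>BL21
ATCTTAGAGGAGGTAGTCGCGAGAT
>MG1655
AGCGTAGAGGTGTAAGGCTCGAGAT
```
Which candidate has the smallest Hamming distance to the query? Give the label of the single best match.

BL21

Hamming distances to query — HB101: 5; JM109: 4; W3110: 7; BL21: 2; MG1655: 5.
Smallest is BL21 with 2 mismatches.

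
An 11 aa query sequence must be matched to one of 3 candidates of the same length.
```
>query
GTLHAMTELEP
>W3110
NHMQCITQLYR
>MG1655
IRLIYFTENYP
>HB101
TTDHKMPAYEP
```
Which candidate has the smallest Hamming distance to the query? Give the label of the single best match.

HB101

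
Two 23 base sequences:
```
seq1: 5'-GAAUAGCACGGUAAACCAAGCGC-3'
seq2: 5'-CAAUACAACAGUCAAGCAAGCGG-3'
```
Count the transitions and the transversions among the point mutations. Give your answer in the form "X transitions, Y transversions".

1 transition, 6 transversions

Transitions (purine↔purine or pyrimidine↔pyrimidine): 10 G→A.
Transversions (purine↔pyrimidine): 1 G→C, 6 G→C, 7 C→A, 13 A→C, 16 C→G, 23 C→G.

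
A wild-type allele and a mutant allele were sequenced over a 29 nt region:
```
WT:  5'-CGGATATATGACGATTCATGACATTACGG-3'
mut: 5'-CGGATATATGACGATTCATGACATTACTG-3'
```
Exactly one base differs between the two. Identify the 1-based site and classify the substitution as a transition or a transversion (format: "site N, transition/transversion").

site 28, transversion

The sequences differ only at site 28: G→T (purine→pyrimidine), a transversion.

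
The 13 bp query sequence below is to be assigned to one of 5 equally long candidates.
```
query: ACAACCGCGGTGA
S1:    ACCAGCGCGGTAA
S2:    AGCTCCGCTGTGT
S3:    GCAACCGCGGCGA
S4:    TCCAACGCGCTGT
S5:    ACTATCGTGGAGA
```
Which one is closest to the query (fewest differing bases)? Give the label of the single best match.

S1 differs at 3 bases; S2 differs at 5 bases; S3 differs at 2 bases; S4 differs at 5 bases; S5 differs at 4 bases. The closest is S3.

S3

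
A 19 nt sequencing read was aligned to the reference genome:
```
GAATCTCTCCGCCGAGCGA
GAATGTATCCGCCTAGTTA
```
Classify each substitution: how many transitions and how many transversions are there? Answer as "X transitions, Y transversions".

Mismatches (1-based):
site 5: C→G (pyrimidine→purine, transversion)
site 7: C→A (pyrimidine→purine, transversion)
site 14: G→T (purine→pyrimidine, transversion)
site 17: C→T (pyrimidine→pyrimidine, transition)
site 18: G→T (purine→pyrimidine, transversion)

1 transition, 4 transversions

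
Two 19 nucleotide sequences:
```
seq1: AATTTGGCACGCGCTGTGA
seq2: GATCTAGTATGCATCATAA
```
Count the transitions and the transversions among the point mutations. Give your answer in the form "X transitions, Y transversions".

Mismatches (1-based):
base 1: A→G (purine→purine, transition)
base 4: T→C (pyrimidine→pyrimidine, transition)
base 6: G→A (purine→purine, transition)
base 8: C→T (pyrimidine→pyrimidine, transition)
base 10: C→T (pyrimidine→pyrimidine, transition)
base 13: G→A (purine→purine, transition)
base 14: C→T (pyrimidine→pyrimidine, transition)
base 15: T→C (pyrimidine→pyrimidine, transition)
base 16: G→A (purine→purine, transition)
base 18: G→A (purine→purine, transition)

10 transitions, 0 transversions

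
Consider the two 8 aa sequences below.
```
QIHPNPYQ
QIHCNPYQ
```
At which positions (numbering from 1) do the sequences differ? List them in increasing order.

Scanning 1-based: 4: P/C.

4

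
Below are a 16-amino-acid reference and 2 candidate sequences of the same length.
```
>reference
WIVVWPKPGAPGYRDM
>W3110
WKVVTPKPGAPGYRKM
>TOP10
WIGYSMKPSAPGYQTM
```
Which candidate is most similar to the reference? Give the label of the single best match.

W3110

Hamming distances to reference — W3110: 3; TOP10: 7.
Smallest is W3110 with 3 mismatches.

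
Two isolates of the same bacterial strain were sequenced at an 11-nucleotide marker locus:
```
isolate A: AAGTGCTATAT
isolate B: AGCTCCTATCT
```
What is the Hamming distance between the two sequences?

Comparing position by position, 4 bases differ: 2 (A/G), 3 (G/C), 5 (G/C), 10 (A/C).

4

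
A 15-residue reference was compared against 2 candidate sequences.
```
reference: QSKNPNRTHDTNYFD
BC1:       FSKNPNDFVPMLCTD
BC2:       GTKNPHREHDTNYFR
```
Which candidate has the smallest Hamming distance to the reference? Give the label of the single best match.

BC1 differs at 9 residues; BC2 differs at 5 residues. The closest is BC2.

BC2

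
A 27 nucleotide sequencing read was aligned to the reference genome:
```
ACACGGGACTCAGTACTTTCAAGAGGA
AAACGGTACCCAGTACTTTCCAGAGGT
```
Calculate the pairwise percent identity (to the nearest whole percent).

81%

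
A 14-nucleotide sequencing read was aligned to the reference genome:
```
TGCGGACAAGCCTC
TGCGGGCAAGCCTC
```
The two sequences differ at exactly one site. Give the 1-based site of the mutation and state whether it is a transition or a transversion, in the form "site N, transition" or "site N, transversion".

site 6, transition

Site 6 changes A→G. A is a purine and G is a purine, so this is a transition.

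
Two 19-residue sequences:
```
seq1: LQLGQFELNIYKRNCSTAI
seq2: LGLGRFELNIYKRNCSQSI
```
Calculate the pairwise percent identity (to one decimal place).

Mismatches at positions 2, 5, 17, 18 (1-based): 4 of 19.
Identical positions: 15/19 = 78.95% → 78.9%.

78.9%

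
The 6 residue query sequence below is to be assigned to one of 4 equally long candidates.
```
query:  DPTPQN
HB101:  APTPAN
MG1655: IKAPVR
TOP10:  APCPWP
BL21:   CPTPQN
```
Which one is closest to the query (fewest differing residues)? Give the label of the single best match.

HB101 differs at 2 residues; MG1655 differs at 5 residues; TOP10 differs at 4 residues; BL21 differs at 1 residue. The closest is BL21.

BL21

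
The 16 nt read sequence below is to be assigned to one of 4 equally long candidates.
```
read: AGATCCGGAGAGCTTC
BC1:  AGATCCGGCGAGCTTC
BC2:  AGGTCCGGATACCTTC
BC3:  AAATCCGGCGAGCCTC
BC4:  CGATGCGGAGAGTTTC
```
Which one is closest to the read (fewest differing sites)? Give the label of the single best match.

BC1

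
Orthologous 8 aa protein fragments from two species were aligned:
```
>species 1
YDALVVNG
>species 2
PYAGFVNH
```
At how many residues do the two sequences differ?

The sequences differ at residues 1, 2, 4, 5, 8 (1-based) — 5 in total.

5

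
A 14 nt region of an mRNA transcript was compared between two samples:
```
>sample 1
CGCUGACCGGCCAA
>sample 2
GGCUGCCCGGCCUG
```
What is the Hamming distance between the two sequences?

The sequences differ at bases 1, 6, 13, 14 (1-based) — 4 in total.

4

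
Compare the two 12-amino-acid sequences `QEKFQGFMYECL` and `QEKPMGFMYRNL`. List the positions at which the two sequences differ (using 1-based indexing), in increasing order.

4, 5, 10, 11

Differences at position 4 (F→P), position 5 (Q→M), position 10 (E→R), position 11 (C→N).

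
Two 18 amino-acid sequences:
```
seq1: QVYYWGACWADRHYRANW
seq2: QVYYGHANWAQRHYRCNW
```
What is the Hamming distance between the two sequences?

The sequences differ at positions 5, 6, 8, 11, 16 (1-based) — 5 in total.

5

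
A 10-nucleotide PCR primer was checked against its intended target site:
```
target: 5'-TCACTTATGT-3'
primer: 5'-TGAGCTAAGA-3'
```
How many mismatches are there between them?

Comparing position by position, 5 sites differ: 2 (C/G), 4 (C/G), 5 (T/C), 8 (T/A), 10 (T/A).

5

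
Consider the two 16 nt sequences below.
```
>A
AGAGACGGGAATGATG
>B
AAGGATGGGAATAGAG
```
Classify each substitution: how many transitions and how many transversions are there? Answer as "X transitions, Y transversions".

5 transitions, 1 transversion

Transitions (purine↔purine or pyrimidine↔pyrimidine): 2 G→A, 3 A→G, 6 C→T, 13 G→A, 14 A→G.
Transversions (purine↔pyrimidine): 15 T→A.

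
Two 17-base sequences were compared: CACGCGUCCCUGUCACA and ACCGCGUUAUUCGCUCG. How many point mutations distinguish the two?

9

Comparing position by position, 9 positions differ: 1 (C/A), 2 (A/C), 8 (C/U), 9 (C/A), 10 (C/U), 12 (G/C), 13 (U/G), 15 (A/U), 17 (A/G).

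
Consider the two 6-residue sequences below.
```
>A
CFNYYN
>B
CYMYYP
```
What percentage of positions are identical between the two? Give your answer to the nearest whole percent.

50%

3 positions differ (2, 3, 6), so 3 of 6 match: 3/6 = 50%.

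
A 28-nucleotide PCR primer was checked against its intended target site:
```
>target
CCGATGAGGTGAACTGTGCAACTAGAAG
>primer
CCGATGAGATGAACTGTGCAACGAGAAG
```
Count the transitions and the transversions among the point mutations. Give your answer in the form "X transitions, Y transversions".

Mismatches (1-based):
base 9: G→A (purine→purine, transition)
base 23: T→G (pyrimidine→purine, transversion)

1 transition, 1 transversion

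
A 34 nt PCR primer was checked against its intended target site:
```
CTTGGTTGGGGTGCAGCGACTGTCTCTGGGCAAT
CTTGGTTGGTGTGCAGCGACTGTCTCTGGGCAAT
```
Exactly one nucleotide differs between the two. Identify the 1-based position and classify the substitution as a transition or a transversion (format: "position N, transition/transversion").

position 10, transversion

The sequences differ only at position 10: G→T (purine→pyrimidine), a transversion.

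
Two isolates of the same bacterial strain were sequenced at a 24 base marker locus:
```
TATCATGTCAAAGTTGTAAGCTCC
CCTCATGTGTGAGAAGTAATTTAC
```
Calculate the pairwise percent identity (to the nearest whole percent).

58%

Mismatches at positions 1, 2, 9, 10, 11, 14, 15, 20, 21, 23 (1-based): 10 of 24.
Identical positions: 14/24 = 58.33% → 58%.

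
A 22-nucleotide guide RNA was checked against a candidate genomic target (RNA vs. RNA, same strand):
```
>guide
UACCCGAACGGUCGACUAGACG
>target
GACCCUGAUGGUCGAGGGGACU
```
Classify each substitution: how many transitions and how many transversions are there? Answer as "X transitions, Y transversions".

3 transitions, 5 transversions

Transitions (purine↔purine or pyrimidine↔pyrimidine): 7 A→G, 9 C→U, 18 A→G.
Transversions (purine↔pyrimidine): 1 U→G, 6 G→U, 16 C→G, 17 U→G, 22 G→U.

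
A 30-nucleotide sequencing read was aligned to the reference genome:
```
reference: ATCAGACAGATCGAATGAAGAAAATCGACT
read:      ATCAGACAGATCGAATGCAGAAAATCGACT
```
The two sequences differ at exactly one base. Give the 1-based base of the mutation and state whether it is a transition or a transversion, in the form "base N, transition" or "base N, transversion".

base 18, transversion

Base 18 changes A→C. A is a purine and C is a pyrimidine, so this is a transversion.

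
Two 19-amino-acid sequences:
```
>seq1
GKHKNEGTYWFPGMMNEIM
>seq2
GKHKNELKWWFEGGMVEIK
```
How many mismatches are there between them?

7

The sequences differ at residues 7, 8, 9, 12, 14, 16, 19 (1-based) — 7 in total.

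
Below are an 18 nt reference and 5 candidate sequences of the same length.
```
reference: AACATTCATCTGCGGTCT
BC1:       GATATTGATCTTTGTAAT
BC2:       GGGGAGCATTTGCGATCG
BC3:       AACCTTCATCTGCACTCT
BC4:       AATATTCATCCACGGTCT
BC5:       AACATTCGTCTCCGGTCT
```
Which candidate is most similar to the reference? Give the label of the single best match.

Hamming distances to reference — BC1: 8; BC2: 9; BC3: 3; BC4: 3; BC5: 2.
Smallest is BC5 with 2 mismatches.

BC5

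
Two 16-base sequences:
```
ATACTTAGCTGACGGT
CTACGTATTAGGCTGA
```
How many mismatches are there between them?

The sequences differ at bases 1, 5, 8, 9, 10, 12, 14, 16 (1-based) — 8 in total.

8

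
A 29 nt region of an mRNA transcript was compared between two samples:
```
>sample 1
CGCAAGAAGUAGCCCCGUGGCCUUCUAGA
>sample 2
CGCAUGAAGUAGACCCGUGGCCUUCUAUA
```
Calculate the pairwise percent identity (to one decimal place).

Mismatches at positions 5, 13, 28 (1-based): 3 of 29.
Identical positions: 26/29 = 89.66% → 89.7%.

89.7%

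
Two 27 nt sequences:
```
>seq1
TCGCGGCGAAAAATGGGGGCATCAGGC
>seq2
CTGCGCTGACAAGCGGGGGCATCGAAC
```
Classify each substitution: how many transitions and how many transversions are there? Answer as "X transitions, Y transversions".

8 transitions, 2 transversions

Mismatches (1-based):
position 1: T→C (pyrimidine→pyrimidine, transition)
position 2: C→T (pyrimidine→pyrimidine, transition)
position 6: G→C (purine→pyrimidine, transversion)
position 7: C→T (pyrimidine→pyrimidine, transition)
position 10: A→C (purine→pyrimidine, transversion)
position 13: A→G (purine→purine, transition)
position 14: T→C (pyrimidine→pyrimidine, transition)
position 24: A→G (purine→purine, transition)
position 25: G→A (purine→purine, transition)
position 26: G→A (purine→purine, transition)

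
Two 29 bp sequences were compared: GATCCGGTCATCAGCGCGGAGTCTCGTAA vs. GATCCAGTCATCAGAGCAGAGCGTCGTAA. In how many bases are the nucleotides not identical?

5

The sequences differ at bases 6, 15, 18, 22, 23 (1-based) — 5 in total.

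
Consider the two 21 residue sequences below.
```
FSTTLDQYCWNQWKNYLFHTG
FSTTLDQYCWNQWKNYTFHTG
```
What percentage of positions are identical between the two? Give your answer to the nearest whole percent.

Mismatch at position 17 (1-based): 1 of 21.
Identical positions: 20/21 = 95.24% → 95%.

95%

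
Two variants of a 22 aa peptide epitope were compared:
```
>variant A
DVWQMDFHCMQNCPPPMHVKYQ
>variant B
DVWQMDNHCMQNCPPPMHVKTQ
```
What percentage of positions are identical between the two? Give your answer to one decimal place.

90.9%

2 positions differ (7, 21), so 20 of 22 match: 20/22 = 90.91%.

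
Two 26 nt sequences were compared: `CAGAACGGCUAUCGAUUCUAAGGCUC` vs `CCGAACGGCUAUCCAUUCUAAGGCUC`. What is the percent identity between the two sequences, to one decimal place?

92.3%

2 positions differ (2, 14), so 24 of 26 match: 24/26 = 92.31%.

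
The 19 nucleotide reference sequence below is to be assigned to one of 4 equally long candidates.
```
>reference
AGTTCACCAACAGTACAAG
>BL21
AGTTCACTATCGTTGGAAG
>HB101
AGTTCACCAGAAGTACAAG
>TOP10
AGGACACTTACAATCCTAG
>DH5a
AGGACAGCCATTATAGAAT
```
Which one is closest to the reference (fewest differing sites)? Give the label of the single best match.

BL21 differs at 6 sites; HB101 differs at 2 sites; TOP10 differs at 7 sites; DH5a differs at 9 sites. The closest is HB101.

HB101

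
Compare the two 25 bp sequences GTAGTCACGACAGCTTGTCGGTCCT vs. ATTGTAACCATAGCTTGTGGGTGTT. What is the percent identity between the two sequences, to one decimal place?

68.0%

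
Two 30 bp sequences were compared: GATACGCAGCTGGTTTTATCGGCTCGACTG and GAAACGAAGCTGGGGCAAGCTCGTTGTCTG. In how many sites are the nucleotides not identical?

Comparing position by position, 12 sites differ: 3 (T/A), 7 (C/A), 14 (T/G), 15 (T/G), 16 (T/C), 17 (T/A), 19 (T/G), 21 (G/T), 22 (G/C), 23 (C/G), 25 (C/T), 27 (A/T).

12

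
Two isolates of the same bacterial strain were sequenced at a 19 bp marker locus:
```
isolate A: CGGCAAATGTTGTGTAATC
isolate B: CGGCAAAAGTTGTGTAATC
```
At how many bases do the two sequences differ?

The sequences differ at bases 8 (1-based) — 1 in total.

1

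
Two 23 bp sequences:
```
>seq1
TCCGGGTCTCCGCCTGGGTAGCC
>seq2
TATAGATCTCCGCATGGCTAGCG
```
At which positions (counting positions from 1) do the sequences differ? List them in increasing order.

2, 3, 4, 6, 14, 18, 23

Differences at position 2 (C→A), position 3 (C→T), position 4 (G→A), position 6 (G→A), position 14 (C→A), position 18 (G→C), position 23 (C→G).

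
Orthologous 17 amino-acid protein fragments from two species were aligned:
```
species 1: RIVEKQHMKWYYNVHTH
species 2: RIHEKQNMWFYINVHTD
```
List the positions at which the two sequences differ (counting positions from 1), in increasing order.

Differences at position 3 (V→H), position 7 (H→N), position 9 (K→W), position 10 (W→F), position 12 (Y→I), position 17 (H→D).

3, 7, 9, 10, 12, 17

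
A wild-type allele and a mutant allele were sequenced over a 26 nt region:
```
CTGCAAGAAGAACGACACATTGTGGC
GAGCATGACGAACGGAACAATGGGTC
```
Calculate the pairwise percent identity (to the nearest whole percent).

65%

9 positions differ (1, 2, 6, 9, 15, 16, 20, 23, 25), so 17 of 26 match: 17/26 = 65.38%.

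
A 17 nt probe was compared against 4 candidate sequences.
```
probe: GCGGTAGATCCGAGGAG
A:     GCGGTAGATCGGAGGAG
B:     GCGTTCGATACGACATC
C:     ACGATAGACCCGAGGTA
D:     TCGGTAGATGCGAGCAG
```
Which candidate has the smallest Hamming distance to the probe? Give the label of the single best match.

A

A differs at 1 base; B differs at 7 bases; C differs at 5 bases; D differs at 3 bases. The closest is A.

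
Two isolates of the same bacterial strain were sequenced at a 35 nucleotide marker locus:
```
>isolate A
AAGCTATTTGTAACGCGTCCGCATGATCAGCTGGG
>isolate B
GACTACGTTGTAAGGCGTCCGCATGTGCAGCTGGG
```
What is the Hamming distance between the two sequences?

9

Comparing position by position, 9 sites differ: 1 (A/G), 3 (G/C), 4 (C/T), 5 (T/A), 6 (A/C), 7 (T/G), 14 (C/G), 26 (A/T), 27 (T/G).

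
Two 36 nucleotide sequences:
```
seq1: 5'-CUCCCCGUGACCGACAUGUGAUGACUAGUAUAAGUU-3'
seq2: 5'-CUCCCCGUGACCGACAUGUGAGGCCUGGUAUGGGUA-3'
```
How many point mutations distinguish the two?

Mismatches (1-based): site 22: U→G; site 24: A→C; site 27: A→G; site 32: A→G; site 33: A→G; site 36: U→A.

6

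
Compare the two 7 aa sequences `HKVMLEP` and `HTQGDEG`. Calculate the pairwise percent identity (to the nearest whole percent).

5 positions differ (2, 3, 4, 5, 7), so 2 of 7 match: 2/7 = 28.57%.

29%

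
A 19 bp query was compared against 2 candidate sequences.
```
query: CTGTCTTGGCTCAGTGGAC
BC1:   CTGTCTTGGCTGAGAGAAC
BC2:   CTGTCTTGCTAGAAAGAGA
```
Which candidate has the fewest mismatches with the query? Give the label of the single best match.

BC1

BC1 differs at 3 sites; BC2 differs at 9 sites. The closest is BC1.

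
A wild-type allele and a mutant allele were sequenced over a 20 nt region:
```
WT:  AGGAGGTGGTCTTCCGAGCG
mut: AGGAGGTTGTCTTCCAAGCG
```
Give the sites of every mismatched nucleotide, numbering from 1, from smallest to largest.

Scanning 1-based: 8: G/T; 16: G/A.

8, 16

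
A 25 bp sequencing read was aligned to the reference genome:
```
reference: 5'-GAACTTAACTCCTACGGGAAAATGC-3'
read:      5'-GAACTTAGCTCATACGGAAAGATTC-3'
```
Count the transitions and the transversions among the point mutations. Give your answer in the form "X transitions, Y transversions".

Transitions (purine↔purine or pyrimidine↔pyrimidine): 8 A→G, 18 G→A, 21 A→G.
Transversions (purine↔pyrimidine): 12 C→A, 24 G→T.

3 transitions, 2 transversions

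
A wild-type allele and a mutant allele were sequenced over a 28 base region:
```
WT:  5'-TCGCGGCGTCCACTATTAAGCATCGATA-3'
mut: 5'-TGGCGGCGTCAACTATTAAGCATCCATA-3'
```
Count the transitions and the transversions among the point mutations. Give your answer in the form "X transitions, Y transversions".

Mismatches (1-based):
position 2: C→G (pyrimidine→purine, transversion)
position 11: C→A (pyrimidine→purine, transversion)
position 25: G→C (purine→pyrimidine, transversion)

0 transitions, 3 transversions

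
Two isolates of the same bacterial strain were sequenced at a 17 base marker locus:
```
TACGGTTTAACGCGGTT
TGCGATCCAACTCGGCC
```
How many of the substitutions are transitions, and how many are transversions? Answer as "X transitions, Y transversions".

Mismatches (1-based):
site 2: A→G (purine→purine, transition)
site 5: G→A (purine→purine, transition)
site 7: T→C (pyrimidine→pyrimidine, transition)
site 8: T→C (pyrimidine→pyrimidine, transition)
site 12: G→T (purine→pyrimidine, transversion)
site 16: T→C (pyrimidine→pyrimidine, transition)
site 17: T→C (pyrimidine→pyrimidine, transition)

6 transitions, 1 transversion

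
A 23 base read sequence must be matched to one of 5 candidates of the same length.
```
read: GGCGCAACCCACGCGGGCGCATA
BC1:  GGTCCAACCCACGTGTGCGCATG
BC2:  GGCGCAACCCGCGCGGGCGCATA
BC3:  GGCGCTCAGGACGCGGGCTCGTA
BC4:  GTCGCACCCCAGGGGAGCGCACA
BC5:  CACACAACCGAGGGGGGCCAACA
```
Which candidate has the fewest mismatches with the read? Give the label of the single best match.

BC2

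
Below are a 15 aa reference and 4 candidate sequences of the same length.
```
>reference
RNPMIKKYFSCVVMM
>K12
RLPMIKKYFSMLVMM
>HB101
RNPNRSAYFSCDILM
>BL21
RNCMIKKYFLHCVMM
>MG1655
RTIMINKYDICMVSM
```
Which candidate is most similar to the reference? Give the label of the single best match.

Hamming distances to reference — K12: 3; HB101: 7; BL21: 4; MG1655: 7.
Smallest is K12 with 3 mismatches.

K12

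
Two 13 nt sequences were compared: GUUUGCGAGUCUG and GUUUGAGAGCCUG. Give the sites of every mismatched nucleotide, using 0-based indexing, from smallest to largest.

Scanning 0-based: 5: C/A; 9: U/C.

5, 9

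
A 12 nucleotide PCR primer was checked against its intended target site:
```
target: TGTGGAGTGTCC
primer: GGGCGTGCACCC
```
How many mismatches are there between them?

The sequences differ at sites 1, 3, 4, 6, 8, 9, 10 (1-based) — 7 in total.

7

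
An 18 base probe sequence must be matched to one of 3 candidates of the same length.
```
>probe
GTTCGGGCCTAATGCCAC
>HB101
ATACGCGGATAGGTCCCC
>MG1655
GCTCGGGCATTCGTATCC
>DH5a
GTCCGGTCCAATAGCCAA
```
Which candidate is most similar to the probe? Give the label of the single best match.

DH5a

HB101 differs at 9 positions; MG1655 differs at 9 positions; DH5a differs at 6 positions. The closest is DH5a.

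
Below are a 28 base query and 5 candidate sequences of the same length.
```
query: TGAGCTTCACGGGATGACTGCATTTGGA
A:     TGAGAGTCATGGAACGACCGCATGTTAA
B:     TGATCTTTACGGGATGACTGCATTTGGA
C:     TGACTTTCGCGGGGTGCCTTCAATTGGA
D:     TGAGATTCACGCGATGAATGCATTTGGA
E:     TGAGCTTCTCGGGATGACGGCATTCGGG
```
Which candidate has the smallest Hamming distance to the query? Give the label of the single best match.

B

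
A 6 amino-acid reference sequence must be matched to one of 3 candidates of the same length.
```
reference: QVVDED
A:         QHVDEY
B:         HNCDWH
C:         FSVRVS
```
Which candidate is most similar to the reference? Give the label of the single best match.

A

A differs at 2 residues; B differs at 5 residues; C differs at 5 residues. The closest is A.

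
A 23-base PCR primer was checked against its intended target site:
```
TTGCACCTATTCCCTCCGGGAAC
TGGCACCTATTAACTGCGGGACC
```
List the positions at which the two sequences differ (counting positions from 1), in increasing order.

2, 12, 13, 16, 22

Differences at position 2 (T→G), position 12 (C→A), position 13 (C→A), position 16 (C→G), position 22 (A→C).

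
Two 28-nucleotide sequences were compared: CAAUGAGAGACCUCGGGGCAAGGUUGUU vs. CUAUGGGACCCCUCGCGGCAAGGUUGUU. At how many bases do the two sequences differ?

5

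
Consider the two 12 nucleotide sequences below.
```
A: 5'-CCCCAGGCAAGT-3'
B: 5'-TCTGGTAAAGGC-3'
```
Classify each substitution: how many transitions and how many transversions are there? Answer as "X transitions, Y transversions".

6 transitions, 3 transversions

Mismatches (1-based):
base 1: C→T (pyrimidine→pyrimidine, transition)
base 3: C→T (pyrimidine→pyrimidine, transition)
base 4: C→G (pyrimidine→purine, transversion)
base 5: A→G (purine→purine, transition)
base 6: G→T (purine→pyrimidine, transversion)
base 7: G→A (purine→purine, transition)
base 8: C→A (pyrimidine→purine, transversion)
base 10: A→G (purine→purine, transition)
base 12: T→C (pyrimidine→pyrimidine, transition)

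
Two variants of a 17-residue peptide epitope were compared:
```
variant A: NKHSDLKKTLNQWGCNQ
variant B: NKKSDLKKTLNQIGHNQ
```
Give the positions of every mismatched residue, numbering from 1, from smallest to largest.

3, 13, 15

Scanning 1-based: 3: H/K; 13: W/I; 15: C/H.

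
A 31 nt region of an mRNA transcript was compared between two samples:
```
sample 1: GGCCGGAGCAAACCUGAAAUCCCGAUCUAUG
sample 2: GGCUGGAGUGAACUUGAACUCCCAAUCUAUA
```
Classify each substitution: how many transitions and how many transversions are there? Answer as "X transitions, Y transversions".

6 transitions, 1 transversion

Transitions (purine↔purine or pyrimidine↔pyrimidine): 4 C→U, 9 C→U, 10 A→G, 14 C→U, 24 G→A, 31 G→A.
Transversions (purine↔pyrimidine): 19 A→C.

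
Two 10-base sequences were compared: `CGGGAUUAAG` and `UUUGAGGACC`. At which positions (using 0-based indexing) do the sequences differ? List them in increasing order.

0, 1, 2, 5, 6, 8, 9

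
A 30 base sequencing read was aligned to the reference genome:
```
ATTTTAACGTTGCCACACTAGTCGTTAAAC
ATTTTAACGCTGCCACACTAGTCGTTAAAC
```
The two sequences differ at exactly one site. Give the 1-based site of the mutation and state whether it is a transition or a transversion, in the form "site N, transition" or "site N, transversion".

Site 10 changes T→C. T is a pyrimidine and C is a pyrimidine, so this is a transition.

site 10, transition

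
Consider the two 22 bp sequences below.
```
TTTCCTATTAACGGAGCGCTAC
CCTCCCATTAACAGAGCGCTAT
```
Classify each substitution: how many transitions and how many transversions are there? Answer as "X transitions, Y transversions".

5 transitions, 0 transversions

Mismatches (1-based):
site 1: T→C (pyrimidine→pyrimidine, transition)
site 2: T→C (pyrimidine→pyrimidine, transition)
site 6: T→C (pyrimidine→pyrimidine, transition)
site 13: G→A (purine→purine, transition)
site 22: C→T (pyrimidine→pyrimidine, transition)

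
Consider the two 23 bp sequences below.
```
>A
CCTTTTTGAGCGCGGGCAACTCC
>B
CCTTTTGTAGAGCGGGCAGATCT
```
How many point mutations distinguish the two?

Mismatches (1-based): position 7: T→G; position 8: G→T; position 11: C→A; position 19: A→G; position 20: C→A; position 23: C→T.

6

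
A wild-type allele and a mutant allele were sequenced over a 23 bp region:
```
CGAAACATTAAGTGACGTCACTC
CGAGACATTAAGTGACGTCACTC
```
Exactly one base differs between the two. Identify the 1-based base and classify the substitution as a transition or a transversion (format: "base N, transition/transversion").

base 4, transition

The sequences differ only at base 4: A→G (purine→purine), a transition.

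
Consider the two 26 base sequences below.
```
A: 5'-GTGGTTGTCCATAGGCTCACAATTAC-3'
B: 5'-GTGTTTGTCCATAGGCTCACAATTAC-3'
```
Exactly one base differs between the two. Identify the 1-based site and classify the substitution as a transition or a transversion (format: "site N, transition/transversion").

site 4, transversion

Site 4 changes G→T. G is a purine and T is a pyrimidine, so this is a transversion.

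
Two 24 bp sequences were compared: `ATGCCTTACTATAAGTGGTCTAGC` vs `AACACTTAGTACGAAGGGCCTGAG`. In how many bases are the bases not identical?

Comparing position by position, 12 bases differ: 2 (T/A), 3 (G/C), 4 (C/A), 9 (C/G), 12 (T/C), 13 (A/G), 15 (G/A), 16 (T/G), 19 (T/C), 22 (A/G), 23 (G/A), 24 (C/G).

12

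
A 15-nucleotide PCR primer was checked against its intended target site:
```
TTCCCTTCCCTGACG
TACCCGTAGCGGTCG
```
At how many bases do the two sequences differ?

Mismatches (1-based): base 2: T→A; base 6: T→G; base 8: C→A; base 9: C→G; base 11: T→G; base 13: A→T.

6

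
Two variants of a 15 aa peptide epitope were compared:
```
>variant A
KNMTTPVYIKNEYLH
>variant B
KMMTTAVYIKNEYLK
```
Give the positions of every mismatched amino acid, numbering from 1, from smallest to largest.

Scanning 1-based: 2: N/M; 6: P/A; 15: H/K.

2, 6, 15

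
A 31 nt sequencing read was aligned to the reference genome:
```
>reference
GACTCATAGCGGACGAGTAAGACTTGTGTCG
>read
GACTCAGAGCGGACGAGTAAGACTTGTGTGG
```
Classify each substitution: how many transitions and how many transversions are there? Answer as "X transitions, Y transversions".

0 transitions, 2 transversions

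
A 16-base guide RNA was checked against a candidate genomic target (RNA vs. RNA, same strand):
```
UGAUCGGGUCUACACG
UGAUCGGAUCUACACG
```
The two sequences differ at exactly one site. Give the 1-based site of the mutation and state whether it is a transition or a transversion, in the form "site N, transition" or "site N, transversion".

The sequences differ only at site 8: G→A (purine→purine), a transition.

site 8, transition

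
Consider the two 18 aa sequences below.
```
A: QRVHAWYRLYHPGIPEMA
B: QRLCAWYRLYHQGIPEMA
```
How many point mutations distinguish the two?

3

The sequences differ at residues 3, 4, 12 (1-based) — 3 in total.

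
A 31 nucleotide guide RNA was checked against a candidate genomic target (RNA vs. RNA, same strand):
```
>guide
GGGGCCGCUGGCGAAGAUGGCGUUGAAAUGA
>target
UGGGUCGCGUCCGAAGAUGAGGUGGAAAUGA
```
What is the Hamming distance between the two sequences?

8

The sequences differ at sites 1, 5, 9, 10, 11, 20, 21, 24 (1-based) — 8 in total.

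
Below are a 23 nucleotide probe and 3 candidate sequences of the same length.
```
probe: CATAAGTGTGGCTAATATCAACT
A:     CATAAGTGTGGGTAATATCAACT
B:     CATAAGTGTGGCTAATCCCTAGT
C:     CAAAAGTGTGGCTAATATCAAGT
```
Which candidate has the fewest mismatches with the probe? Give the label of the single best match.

A

A differs at 1 position; B differs at 4 positions; C differs at 2 positions. The closest is A.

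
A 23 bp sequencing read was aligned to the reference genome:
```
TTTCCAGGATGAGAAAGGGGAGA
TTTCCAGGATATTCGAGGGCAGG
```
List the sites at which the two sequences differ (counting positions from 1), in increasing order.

Scanning 1-based: 11: G/A; 12: A/T; 13: G/T; 14: A/C; 15: A/G; 20: G/C; 23: A/G.

11, 12, 13, 14, 15, 20, 23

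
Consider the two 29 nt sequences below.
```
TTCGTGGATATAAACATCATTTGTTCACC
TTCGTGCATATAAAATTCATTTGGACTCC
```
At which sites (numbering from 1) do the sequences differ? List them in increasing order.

7, 15, 16, 24, 25, 27

Differences at site 7 (G→C), site 15 (C→A), site 16 (A→T), site 24 (T→G), site 25 (T→A), site 27 (A→T).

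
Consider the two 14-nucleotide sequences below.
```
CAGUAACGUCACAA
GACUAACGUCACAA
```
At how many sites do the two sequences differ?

2

Mismatches (1-based): site 1: C→G; site 3: G→C.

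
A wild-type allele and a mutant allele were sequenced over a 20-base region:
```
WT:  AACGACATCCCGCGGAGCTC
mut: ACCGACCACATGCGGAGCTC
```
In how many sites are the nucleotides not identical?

Mismatches (1-based): site 2: A→C; site 7: A→C; site 8: T→A; site 10: C→A; site 11: C→T.

5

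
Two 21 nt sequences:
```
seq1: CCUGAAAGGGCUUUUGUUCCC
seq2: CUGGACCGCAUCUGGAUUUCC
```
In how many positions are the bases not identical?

12

Comparing position by position, 12 positions differ: 2 (C/U), 3 (U/G), 6 (A/C), 7 (A/C), 9 (G/C), 10 (G/A), 11 (C/U), 12 (U/C), 14 (U/G), 15 (U/G), 16 (G/A), 19 (C/U).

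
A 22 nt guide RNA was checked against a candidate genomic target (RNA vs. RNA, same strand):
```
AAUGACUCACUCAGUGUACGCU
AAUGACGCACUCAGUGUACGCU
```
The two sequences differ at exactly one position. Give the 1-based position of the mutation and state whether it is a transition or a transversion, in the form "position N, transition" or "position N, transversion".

The sequences differ only at position 7: U→G (pyrimidine→purine), a transversion.

position 7, transversion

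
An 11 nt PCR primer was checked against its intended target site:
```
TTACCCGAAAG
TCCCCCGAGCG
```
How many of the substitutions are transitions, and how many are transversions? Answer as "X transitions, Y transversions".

2 transitions, 2 transversions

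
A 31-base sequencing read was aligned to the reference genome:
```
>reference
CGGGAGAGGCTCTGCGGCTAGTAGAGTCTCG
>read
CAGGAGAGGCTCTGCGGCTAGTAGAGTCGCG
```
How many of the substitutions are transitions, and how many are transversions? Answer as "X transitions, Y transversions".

1 transition, 1 transversion

Transitions (purine↔purine or pyrimidine↔pyrimidine): 2 G→A.
Transversions (purine↔pyrimidine): 29 T→G.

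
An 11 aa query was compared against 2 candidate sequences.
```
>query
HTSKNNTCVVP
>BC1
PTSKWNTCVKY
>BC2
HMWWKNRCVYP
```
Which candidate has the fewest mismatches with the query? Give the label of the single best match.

BC1

Hamming distances to query — BC1: 4; BC2: 6.
Smallest is BC1 with 4 mismatches.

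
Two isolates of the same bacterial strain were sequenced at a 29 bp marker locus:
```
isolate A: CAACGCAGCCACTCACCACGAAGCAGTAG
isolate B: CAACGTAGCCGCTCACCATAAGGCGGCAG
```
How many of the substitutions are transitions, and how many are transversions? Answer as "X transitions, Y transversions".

7 transitions, 0 transversions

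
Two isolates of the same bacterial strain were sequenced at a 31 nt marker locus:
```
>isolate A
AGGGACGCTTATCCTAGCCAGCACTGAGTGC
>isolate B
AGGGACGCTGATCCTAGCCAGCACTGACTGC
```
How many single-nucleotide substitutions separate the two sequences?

Mismatches (1-based): base 10: T→G; base 28: G→C.

2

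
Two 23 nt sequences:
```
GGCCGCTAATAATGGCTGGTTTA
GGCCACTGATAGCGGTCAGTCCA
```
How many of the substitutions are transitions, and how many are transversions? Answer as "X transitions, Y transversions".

Mismatches (1-based):
position 5: G→A (purine→purine, transition)
position 8: A→G (purine→purine, transition)
position 12: A→G (purine→purine, transition)
position 13: T→C (pyrimidine→pyrimidine, transition)
position 16: C→T (pyrimidine→pyrimidine, transition)
position 17: T→C (pyrimidine→pyrimidine, transition)
position 18: G→A (purine→purine, transition)
position 21: T→C (pyrimidine→pyrimidine, transition)
position 22: T→C (pyrimidine→pyrimidine, transition)

9 transitions, 0 transversions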